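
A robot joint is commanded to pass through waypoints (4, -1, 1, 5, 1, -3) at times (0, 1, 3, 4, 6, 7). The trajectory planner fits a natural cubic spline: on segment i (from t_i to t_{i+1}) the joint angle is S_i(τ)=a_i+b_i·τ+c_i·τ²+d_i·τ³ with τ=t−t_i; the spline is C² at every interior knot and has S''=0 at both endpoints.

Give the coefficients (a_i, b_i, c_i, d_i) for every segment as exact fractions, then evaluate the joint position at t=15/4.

Δ: Δ0=-5, Δ1=1, Δ2=4, Δ3=-2, Δ4=-4
row 1: diag=6, rhs=36; c'=1/3, d'=6
row 2: denom=6−2·1/3=16/3; d'=(18−2·6)/(16/3)=9/8
row 3: denom=6−1·3/16=93/16; d'=(-36−1·9/8)/(93/16)=-198/31
row 4: denom=6−2·32/93=494/93; d'=(-12−2·-198/31)/(494/93)=36/247
back: M4=36/247
back: M3=-198/31−32/93·36/247=-1590/247
back: M2=9/8−3/16·-1590/247=576/247
back: M1=6−1/3·576/247=1290/247
M: M0=0, M1=1290/247, M2=576/247, M3=-1590/247, M4=36/247, M5=0
seg 0: a=4, c=M0/2=0, d=(M1−M0)/(6·1)=215/247, b=Δ0−h0·(2M0+M1)/6=-1450/247
seg 1: a=-1, c=M1/2=645/247, d=(M2−M1)/(6·2)=-119/494, b=Δ1−h1·(2M1+M2)/6=-805/247
seg 2: a=1, c=M2/2=288/247, d=(M3−M2)/(6·1)=-19/13, b=Δ2−h2·(2M2+M3)/6=1061/247
seg 3: a=5, c=M3/2=-795/247, d=(M4−M3)/(6·2)=271/494, b=Δ3−h3·(2M3+M4)/6=554/247
seg 4: a=1, c=M4/2=18/247, d=(M5−M4)/(6·1)=-6/247, b=Δ4−h4·(2M4+M5)/6=-1000/247
t_q=15/4 → seg 2, τ=3/4; S=1+1061/247·τ+288/247·τ²+-19/13·τ³=67357/15808

  seg 0: a=4 b=-1450/247 c=0 d=215/247
  seg 1: a=-1 b=-805/247 c=645/247 d=-119/494
  seg 2: a=1 b=1061/247 c=288/247 d=-19/13
  seg 3: a=5 b=554/247 c=-795/247 d=271/494
  seg 4: a=1 b=-1000/247 c=18/247 d=-6/247
S(15/4) = 67357/15808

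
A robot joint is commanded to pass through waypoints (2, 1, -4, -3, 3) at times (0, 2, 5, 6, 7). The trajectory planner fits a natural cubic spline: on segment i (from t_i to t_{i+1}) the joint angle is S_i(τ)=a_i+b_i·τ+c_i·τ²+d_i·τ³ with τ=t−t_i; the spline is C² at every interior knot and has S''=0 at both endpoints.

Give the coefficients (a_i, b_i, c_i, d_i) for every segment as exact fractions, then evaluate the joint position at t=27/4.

Δ: Δ0=-1/2, Δ1=-5/3, Δ2=1, Δ3=6
row 1: diag=10, rhs=-7; c'=3/10, d'=-7/10
row 2: denom=8−3·3/10=71/10; d'=(16−3·-7/10)/(71/10)=181/71
row 3: denom=4−1·10/71=274/71; d'=(30−1·181/71)/(274/71)=1949/274
back: M3=1949/274
back: M2=181/71−10/71·1949/274=212/137
back: M1=-7/10−3/10·212/137=-319/274
M: M0=0, M1=-319/274, M2=212/137, M3=1949/274, M4=0
seg 0: a=2, c=M0/2=0, d=(M1−M0)/(6·2)=-319/3288, b=Δ0−h0·(2M0+M1)/6=-46/411
seg 1: a=1, c=M1/2=-319/548, d=(M2−M1)/(6·3)=743/4932, b=Δ1−h1·(2M1+M2)/6=-1049/822
seg 2: a=-4, c=M2/2=106/137, d=(M3−M2)/(6·1)=1525/1644, b=Δ2−h2·(2M2+M3)/6=-1153/1644
seg 3: a=-3, c=M3/2=1949/548, d=(M4−M3)/(6·1)=-1949/1644, b=Δ3−h3·(2M3+M4)/6=2983/822
t_q=27/4 → seg 3, τ=3/4; S=-3+2983/822·τ+1949/548·τ²+-1949/1644·τ³=42863/35072

  seg 0: a=2 b=-46/411 c=0 d=-319/3288
  seg 1: a=1 b=-1049/822 c=-319/548 d=743/4932
  seg 2: a=-4 b=-1153/1644 c=106/137 d=1525/1644
  seg 3: a=-3 b=2983/822 c=1949/548 d=-1949/1644
S(27/4) = 42863/35072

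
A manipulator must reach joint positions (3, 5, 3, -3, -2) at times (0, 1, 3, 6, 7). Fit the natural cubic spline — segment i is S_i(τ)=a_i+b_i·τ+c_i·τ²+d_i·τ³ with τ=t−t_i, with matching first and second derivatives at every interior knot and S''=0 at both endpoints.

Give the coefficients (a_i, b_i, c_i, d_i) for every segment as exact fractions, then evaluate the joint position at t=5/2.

  seg 0: a=3 b=967/394 c=0 d=-179/394
  seg 1: a=5 b=215/197 c=-537/394 d=125/788
  seg 2: a=3 b=-484/197 c=-81/197 d=37/197
  seg 3: a=-3 b=29/197 c=252/197 d=-84/197
S(5/2) = 25883/6304

Δ: Δ0=2, Δ1=-1, Δ2=-2, Δ3=1
row 1: diag=6, rhs=-18; c'=1/3, d'=-3
row 2: denom=10−2·1/3=28/3; d'=(-6−2·-3)/(28/3)=0
row 3: denom=8−3·9/28=197/28; d'=(18−3·0)/(197/28)=504/197
back: M3=504/197
back: M2=0−9/28·504/197=-162/197
back: M1=-3−1/3·-162/197=-537/197
M: M0=0, M1=-537/197, M2=-162/197, M3=504/197, M4=0
seg 0: a=3, c=M0/2=0, d=(M1−M0)/(6·1)=-179/394, b=Δ0−h0·(2M0+M1)/6=967/394
seg 1: a=5, c=M1/2=-537/394, d=(M2−M1)/(6·2)=125/788, b=Δ1−h1·(2M1+M2)/6=215/197
seg 2: a=3, c=M2/2=-81/197, d=(M3−M2)/(6·3)=37/197, b=Δ2−h2·(2M2+M3)/6=-484/197
seg 3: a=-3, c=M3/2=252/197, d=(M4−M3)/(6·1)=-84/197, b=Δ3−h3·(2M3+M4)/6=29/197
t_q=5/2 → seg 1, τ=3/2; S=5+215/197·τ+-537/394·τ²+125/788·τ³=25883/6304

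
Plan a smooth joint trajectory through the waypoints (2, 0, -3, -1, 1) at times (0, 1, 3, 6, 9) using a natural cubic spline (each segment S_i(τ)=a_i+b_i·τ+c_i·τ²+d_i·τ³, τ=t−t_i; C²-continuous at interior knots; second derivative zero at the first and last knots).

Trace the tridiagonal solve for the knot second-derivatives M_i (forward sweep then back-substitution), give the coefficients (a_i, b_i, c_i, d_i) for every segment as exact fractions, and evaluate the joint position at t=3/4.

  seg 0: a=2 b=-2479/1236 c=0 d=7/1236
  seg 1: a=0 b=-1229/618 c=7/412 d=281/2472
  seg 2: a=-3 b=-172/309 c=72/103 d=-10/103
  seg 3: a=-1 b=314/309 c=-18/103 d=2/103
S(3/4) = 13135/26368

Δ: Δ0=-2, Δ1=-3/2, Δ2=2/3, Δ3=2/3
row 1: diag=6, rhs=3; c'=1/3, d'=1/2
row 2: denom=10−2·1/3=28/3; d'=(13−2·1/2)/(28/3)=9/7
row 3: denom=12−3·9/28=309/28; d'=(0−3·9/7)/(309/28)=-36/103
back: M3=-36/103
back: M2=9/7−9/28·-36/103=144/103
back: M1=1/2−1/3·144/103=7/206
M: M0=0, M1=7/206, M2=144/103, M3=-36/103, M4=0
seg 0: a=2, c=M0/2=0, d=(M1−M0)/(6·1)=7/1236, b=Δ0−h0·(2M0+M1)/6=-2479/1236
seg 1: a=0, c=M1/2=7/412, d=(M2−M1)/(6·2)=281/2472, b=Δ1−h1·(2M1+M2)/6=-1229/618
seg 2: a=-3, c=M2/2=72/103, d=(M3−M2)/(6·3)=-10/103, b=Δ2−h2·(2M2+M3)/6=-172/309
seg 3: a=-1, c=M3/2=-18/103, d=(M4−M3)/(6·3)=2/103, b=Δ3−h3·(2M3+M4)/6=314/309
t_q=3/4 → seg 0, τ=3/4; S=2+-2479/1236·τ+0·τ²+7/1236·τ³=13135/26368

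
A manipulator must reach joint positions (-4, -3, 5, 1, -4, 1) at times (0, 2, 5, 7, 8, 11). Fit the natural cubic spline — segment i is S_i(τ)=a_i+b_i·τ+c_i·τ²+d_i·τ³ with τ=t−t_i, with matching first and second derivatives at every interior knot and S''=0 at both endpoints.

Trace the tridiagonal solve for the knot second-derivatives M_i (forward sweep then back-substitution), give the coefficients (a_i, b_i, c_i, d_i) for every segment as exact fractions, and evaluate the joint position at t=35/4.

  seg 0: a=-4 b=-1735/7914 c=0 d=1423/7914
  seg 1: a=-3 b=15341/7914 c=1423/1319 d=-6617/23742
  seg 2: a=5 b=3508/3957 c=-3771/2638 d=-109/15828
  seg 3: a=1 b=-19445/3957 c=-1940/1319 d=5480/3957
  seg 4: a=-4 b=-14645/3957 c=3540/1319 d=-1180/3957
S(35/4) = -113791/21104

Δ: Δ0=1/2, Δ1=8/3, Δ2=-2, Δ3=-5, Δ4=5/3
row 1: diag=10, rhs=13; c'=3/10, d'=13/10
row 2: denom=10−3·3/10=91/10; d'=(-28−3·13/10)/(91/10)=-319/91
row 3: denom=6−2·20/91=506/91; d'=(-18−2·-319/91)/(506/91)=-500/253
row 4: denom=8−1·91/506=3957/506; d'=(40−1·-500/253)/(3957/506)=7080/1319
back: M4=7080/1319
back: M3=-500/253−91/506·7080/1319=-3880/1319
back: M2=-319/91−20/91·-3880/1319=-3771/1319
back: M1=13/10−3/10·-3771/1319=2846/1319
M: M0=0, M1=2846/1319, M2=-3771/1319, M3=-3880/1319, M4=7080/1319, M5=0
seg 0: a=-4, c=M0/2=0, d=(M1−M0)/(6·2)=1423/7914, b=Δ0−h0·(2M0+M1)/6=-1735/7914
seg 1: a=-3, c=M1/2=1423/1319, d=(M2−M1)/(6·3)=-6617/23742, b=Δ1−h1·(2M1+M2)/6=15341/7914
seg 2: a=5, c=M2/2=-3771/2638, d=(M3−M2)/(6·2)=-109/15828, b=Δ2−h2·(2M2+M3)/6=3508/3957
seg 3: a=1, c=M3/2=-1940/1319, d=(M4−M3)/(6·1)=5480/3957, b=Δ3−h3·(2M3+M4)/6=-19445/3957
seg 4: a=-4, c=M4/2=3540/1319, d=(M5−M4)/(6·3)=-1180/3957, b=Δ4−h4·(2M4+M5)/6=-14645/3957
t_q=35/4 → seg 4, τ=3/4; S=-4+-14645/3957·τ+3540/1319·τ²+-1180/3957·τ³=-113791/21104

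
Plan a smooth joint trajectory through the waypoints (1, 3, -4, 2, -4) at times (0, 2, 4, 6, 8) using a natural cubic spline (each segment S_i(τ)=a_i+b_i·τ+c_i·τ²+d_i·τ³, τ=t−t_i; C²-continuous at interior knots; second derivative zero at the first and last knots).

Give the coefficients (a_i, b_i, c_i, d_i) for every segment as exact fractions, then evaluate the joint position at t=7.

Δ: Δ0=1, Δ1=-7/2, Δ2=3, Δ3=-3
row 1: diag=8, rhs=-27; c'=1/4, d'=-27/8
row 2: denom=8−2·1/4=15/2; d'=(39−2·-27/8)/(15/2)=61/10
row 3: denom=8−2·4/15=112/15; d'=(-36−2·61/10)/(112/15)=-723/112
back: M3=-723/112
back: M2=61/10−4/15·-723/112=219/28
back: M1=-27/8−1/4·219/28=-597/112
M: M0=0, M1=-597/112, M2=219/28, M3=-723/112, M4=0
seg 0: a=1, c=M0/2=0, d=(M1−M0)/(6·2)=-199/448, b=Δ0−h0·(2M0+M1)/6=311/112
seg 1: a=3, c=M1/2=-597/224, d=(M2−M1)/(6·2)=491/448, b=Δ1−h1·(2M1+M2)/6=-143/56
seg 2: a=-4, c=M2/2=219/56, d=(M3−M2)/(6·2)=-533/448, b=Δ2−h2·(2M2+M3)/6=-1/16
seg 3: a=2, c=M3/2=-723/224, d=(M4−M3)/(6·2)=241/448, b=Δ3−h3·(2M3+M4)/6=73/56
t_q=7 → seg 3, τ=1; S=2+73/56·τ+-723/224·τ²+241/448·τ³=275/448

  seg 0: a=1 b=311/112 c=0 d=-199/448
  seg 1: a=3 b=-143/56 c=-597/224 d=491/448
  seg 2: a=-4 b=-1/16 c=219/56 d=-533/448
  seg 3: a=2 b=73/56 c=-723/224 d=241/448
S(7) = 275/448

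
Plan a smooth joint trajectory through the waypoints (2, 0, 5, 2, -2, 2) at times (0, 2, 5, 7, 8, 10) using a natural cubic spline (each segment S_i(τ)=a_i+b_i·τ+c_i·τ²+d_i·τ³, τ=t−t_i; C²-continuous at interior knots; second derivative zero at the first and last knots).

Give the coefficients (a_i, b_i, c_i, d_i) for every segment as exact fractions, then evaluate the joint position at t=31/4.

Δ: Δ0=-1, Δ1=5/3, Δ2=-3/2, Δ3=-4, Δ4=2
row 1: diag=10, rhs=16; c'=3/10, d'=8/5
row 2: denom=10−3·3/10=91/10; d'=(-19−3·8/5)/(91/10)=-34/13
row 3: denom=6−2·20/91=506/91; d'=(-15−2·-34/13)/(506/91)=-889/506
row 4: denom=6−1·91/506=2945/506; d'=(36−1·-889/506)/(2945/506)=3821/589
back: M4=3821/589
back: M3=-889/506−91/506·3821/589=-1722/589
back: M2=-34/13−20/91·-1722/589=-1162/589
back: M1=8/5−3/10·-1162/589=1291/589
M: M0=0, M1=1291/589, M2=-1162/589, M3=-1722/589, M4=3821/589, M5=0
seg 0: a=2, c=M0/2=0, d=(M1−M0)/(6·2)=1291/7068, b=Δ0−h0·(2M0+M1)/6=-3058/1767
seg 1: a=0, c=M1/2=1291/1178, d=(M2−M1)/(6·3)=-2453/10602, b=Δ1−h1·(2M1+M2)/6=815/1767
seg 2: a=5, c=M2/2=-581/589, d=(M3−M2)/(6·2)=-140/1767, b=Δ2−h2·(2M2+M3)/6=2791/3534
seg 3: a=2, c=M3/2=-861/589, d=(M4−M3)/(6·1)=5543/3534, b=Δ3−h3·(2M3+M4)/6=-14513/3534
seg 4: a=-2, c=M4/2=3821/1178, d=(M5−M4)/(6·2)=-3821/7068, b=Δ4−h4·(2M4+M5)/6=-4108/1767
t_q=31/4 → seg 3, τ=3/4; S=2+-14513/3534·τ+-861/589·τ²+5543/3534·τ³=-93529/75392

  seg 0: a=2 b=-3058/1767 c=0 d=1291/7068
  seg 1: a=0 b=815/1767 c=1291/1178 d=-2453/10602
  seg 2: a=5 b=2791/3534 c=-581/589 d=-140/1767
  seg 3: a=2 b=-14513/3534 c=-861/589 d=5543/3534
  seg 4: a=-2 b=-4108/1767 c=3821/1178 d=-3821/7068
S(31/4) = -93529/75392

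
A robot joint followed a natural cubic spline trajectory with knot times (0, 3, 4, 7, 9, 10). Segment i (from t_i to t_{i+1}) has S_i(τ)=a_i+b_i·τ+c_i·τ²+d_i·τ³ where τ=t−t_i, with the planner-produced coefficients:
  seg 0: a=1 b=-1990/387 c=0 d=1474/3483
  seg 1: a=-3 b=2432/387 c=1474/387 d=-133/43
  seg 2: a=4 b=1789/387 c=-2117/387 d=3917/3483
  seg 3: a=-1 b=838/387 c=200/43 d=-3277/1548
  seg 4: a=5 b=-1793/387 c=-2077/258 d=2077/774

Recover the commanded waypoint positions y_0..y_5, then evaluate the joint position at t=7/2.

y_0 = S_0(0) = a_0 = 1
y_1 = S_1(0) = a_1 = -3
y_2 = S_2(0) = a_2 = 4
y_3 = S_3(0) = a_3 = -1
y_4 = S_4(0) = a_4 = 5
y_5 = S_4(1) = -5
t_q=7/2 is in segment 1 (τ=1/2); S_1(τ)=2191/3096

y_0=1 y_1=-3 y_2=4 y_3=-1 y_4=5 y_5=-5
S(7/2) = 2191/3096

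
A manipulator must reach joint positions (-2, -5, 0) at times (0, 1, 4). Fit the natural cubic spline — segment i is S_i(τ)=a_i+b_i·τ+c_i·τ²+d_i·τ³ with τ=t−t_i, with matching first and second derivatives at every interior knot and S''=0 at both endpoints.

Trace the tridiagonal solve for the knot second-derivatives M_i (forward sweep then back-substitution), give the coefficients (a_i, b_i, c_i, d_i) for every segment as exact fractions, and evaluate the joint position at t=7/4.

Δ: Δ0=-3, Δ1=5/3
row 1: diag=8, rhs=28; c'=3/8, d'=7/2
back: M1=7/2
M: M0=0, M1=7/2, M2=0
seg 0: a=-2, c=M0/2=0, d=(M1−M0)/(6·1)=7/12, b=Δ0−h0·(2M0+M1)/6=-43/12
seg 1: a=-5, c=M1/2=7/4, d=(M2−M1)/(6·3)=-7/36, b=Δ1−h1·(2M1+M2)/6=-11/6
t_q=7/4 → seg 1, τ=3/4; S=-5+-11/6·τ+7/4·τ²+-7/36·τ³=-1401/256

  seg 0: a=-2 b=-43/12 c=0 d=7/12
  seg 1: a=-5 b=-11/6 c=7/4 d=-7/36
S(7/4) = -1401/256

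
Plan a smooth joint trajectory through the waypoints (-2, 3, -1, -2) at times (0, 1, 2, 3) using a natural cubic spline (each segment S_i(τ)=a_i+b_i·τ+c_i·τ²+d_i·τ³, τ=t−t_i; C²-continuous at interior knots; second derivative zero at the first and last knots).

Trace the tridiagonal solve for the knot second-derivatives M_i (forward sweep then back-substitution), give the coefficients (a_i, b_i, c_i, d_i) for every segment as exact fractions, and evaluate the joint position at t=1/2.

  seg 0: a=-2 b=38/5 c=0 d=-13/5
  seg 1: a=3 b=-1/5 c=-39/5 d=4
  seg 2: a=-1 b=-19/5 c=21/5 d=-7/5
S(1/2) = 59/40

Δ: Δ0=5, Δ1=-4, Δ2=-1
row 1: diag=4, rhs=-54; c'=1/4, d'=-27/2
row 2: denom=4−1·1/4=15/4; d'=(18−1·-27/2)/(15/4)=42/5
back: M2=42/5
back: M1=-27/2−1/4·42/5=-78/5
M: M0=0, M1=-78/5, M2=42/5, M3=0
seg 0: a=-2, c=M0/2=0, d=(M1−M0)/(6·1)=-13/5, b=Δ0−h0·(2M0+M1)/6=38/5
seg 1: a=3, c=M1/2=-39/5, d=(M2−M1)/(6·1)=4, b=Δ1−h1·(2M1+M2)/6=-1/5
seg 2: a=-1, c=M2/2=21/5, d=(M3−M2)/(6·1)=-7/5, b=Δ2−h2·(2M2+M3)/6=-19/5
t_q=1/2 → seg 0, τ=1/2; S=-2+38/5·τ+0·τ²+-13/5·τ³=59/40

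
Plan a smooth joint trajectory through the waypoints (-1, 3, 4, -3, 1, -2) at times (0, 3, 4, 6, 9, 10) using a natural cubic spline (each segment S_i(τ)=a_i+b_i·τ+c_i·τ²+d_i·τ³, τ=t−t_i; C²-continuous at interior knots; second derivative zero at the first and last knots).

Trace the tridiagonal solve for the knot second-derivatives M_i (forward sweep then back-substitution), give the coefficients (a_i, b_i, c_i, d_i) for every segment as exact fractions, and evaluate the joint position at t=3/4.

Δ: Δ0=4/3, Δ1=1, Δ2=-7/2, Δ3=4/3, Δ4=-3
row 1: diag=8, rhs=-2; c'=1/8, d'=-1/4
row 2: denom=6−1·1/8=47/8; d'=(-27−1·-1/4)/(47/8)=-214/47
row 3: denom=10−2·16/47=438/47; d'=(29−2·-214/47)/(438/47)=597/146
row 4: denom=8−3·47/146=1027/146; d'=(-26−3·597/146)/(1027/146)=-5587/1027
back: M4=-5587/1027
back: M3=597/146−47/146·-5587/1027=5998/1027
back: M2=-214/47−16/47·5998/1027=-6718/1027
back: M1=-1/4−1/8·-6718/1027=583/1027
M: M0=0, M1=583/1027, M2=-6718/1027, M3=5998/1027, M4=-5587/1027, M5=0
seg 0: a=-1, c=M0/2=0, d=(M1−M0)/(6·3)=583/18486, b=Δ0−h0·(2M0+M1)/6=6467/6162
seg 1: a=3, c=M1/2=583/2054, d=(M2−M1)/(6·1)=-7301/6162, b=Δ1−h1·(2M1+M2)/6=5857/3081
seg 2: a=4, c=M2/2=-3359/1027, d=(M3−M2)/(6·2)=3179/3081, b=Δ2−h2·(2M2+M3)/6=-6691/6162
seg 3: a=-3, c=M3/2=2999/1027, d=(M4−M3)/(6·3)=-11585/18486, b=Δ3−h3·(2M3+M4)/6=-847/474
seg 4: a=1, c=M4/2=-5587/2054, d=(M5−M4)/(6·1)=5587/6162, b=Δ4−h4·(2M4+M5)/6=-3656/3081
t_q=3/4 → seg 0, τ=3/4; S=-1+6467/6162·τ+0·τ²+583/18486·τ³=-26235/131456

  seg 0: a=-1 b=6467/6162 c=0 d=583/18486
  seg 1: a=3 b=5857/3081 c=583/2054 d=-7301/6162
  seg 2: a=4 b=-6691/6162 c=-3359/1027 d=3179/3081
  seg 3: a=-3 b=-847/474 c=2999/1027 d=-11585/18486
  seg 4: a=1 b=-3656/3081 c=-5587/2054 d=5587/6162
S(3/4) = -26235/131456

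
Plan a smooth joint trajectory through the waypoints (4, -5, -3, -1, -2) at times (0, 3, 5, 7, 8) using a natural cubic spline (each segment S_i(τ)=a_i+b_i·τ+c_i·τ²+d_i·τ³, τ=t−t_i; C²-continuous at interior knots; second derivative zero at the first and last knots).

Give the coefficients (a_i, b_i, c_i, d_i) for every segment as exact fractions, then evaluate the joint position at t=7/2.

  seg 0: a=4 b=-219/52 c=0 d=7/52
  seg 1: a=-5 b=-15/26 c=63/52 d=-11/52
  seg 2: a=-3 b=45/26 c=-3/52 d=-2/13
  seg 3: a=-1 b=-9/26 c=-51/52 d=17/52
S(7/2) = -2085/416

Δ: Δ0=-3, Δ1=1, Δ2=1, Δ3=-1
row 1: diag=10, rhs=24; c'=1/5, d'=12/5
row 2: denom=8−2·1/5=38/5; d'=(0−2·12/5)/(38/5)=-12/19
row 3: denom=6−2·5/19=104/19; d'=(-12−2·-12/19)/(104/19)=-51/26
back: M3=-51/26
back: M2=-12/19−5/19·-51/26=-3/26
back: M1=12/5−1/5·-3/26=63/26
M: M0=0, M1=63/26, M2=-3/26, M3=-51/26, M4=0
seg 0: a=4, c=M0/2=0, d=(M1−M0)/(6·3)=7/52, b=Δ0−h0·(2M0+M1)/6=-219/52
seg 1: a=-5, c=M1/2=63/52, d=(M2−M1)/(6·2)=-11/52, b=Δ1−h1·(2M1+M2)/6=-15/26
seg 2: a=-3, c=M2/2=-3/52, d=(M3−M2)/(6·2)=-2/13, b=Δ2−h2·(2M2+M3)/6=45/26
seg 3: a=-1, c=M3/2=-51/52, d=(M4−M3)/(6·1)=17/52, b=Δ3−h3·(2M3+M4)/6=-9/26
t_q=7/2 → seg 1, τ=1/2; S=-5+-15/26·τ+63/52·τ²+-11/52·τ³=-2085/416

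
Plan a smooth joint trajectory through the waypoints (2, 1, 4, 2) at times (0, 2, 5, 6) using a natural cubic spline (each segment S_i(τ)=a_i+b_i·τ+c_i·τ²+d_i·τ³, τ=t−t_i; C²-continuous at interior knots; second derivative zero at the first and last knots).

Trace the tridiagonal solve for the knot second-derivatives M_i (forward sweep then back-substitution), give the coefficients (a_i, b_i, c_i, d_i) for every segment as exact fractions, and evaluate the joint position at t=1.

  seg 0: a=2 b=-155/142 c=0 d=21/142
  seg 1: a=1 b=97/142 c=63/71 d=-37/142
  seg 2: a=4 b=-73/71 c=-207/142 d=69/142
S(1) = 75/71

Δ: Δ0=-1/2, Δ1=1, Δ2=-2
row 1: diag=10, rhs=9; c'=3/10, d'=9/10
row 2: denom=8−3·3/10=71/10; d'=(-18−3·9/10)/(71/10)=-207/71
back: M2=-207/71
back: M1=9/10−3/10·-207/71=126/71
M: M0=0, M1=126/71, M2=-207/71, M3=0
seg 0: a=2, c=M0/2=0, d=(M1−M0)/(6·2)=21/142, b=Δ0−h0·(2M0+M1)/6=-155/142
seg 1: a=1, c=M1/2=63/71, d=(M2−M1)/(6·3)=-37/142, b=Δ1−h1·(2M1+M2)/6=97/142
seg 2: a=4, c=M2/2=-207/142, d=(M3−M2)/(6·1)=69/142, b=Δ2−h2·(2M2+M3)/6=-73/71
t_q=1 → seg 0, τ=1; S=2+-155/142·τ+0·τ²+21/142·τ³=75/71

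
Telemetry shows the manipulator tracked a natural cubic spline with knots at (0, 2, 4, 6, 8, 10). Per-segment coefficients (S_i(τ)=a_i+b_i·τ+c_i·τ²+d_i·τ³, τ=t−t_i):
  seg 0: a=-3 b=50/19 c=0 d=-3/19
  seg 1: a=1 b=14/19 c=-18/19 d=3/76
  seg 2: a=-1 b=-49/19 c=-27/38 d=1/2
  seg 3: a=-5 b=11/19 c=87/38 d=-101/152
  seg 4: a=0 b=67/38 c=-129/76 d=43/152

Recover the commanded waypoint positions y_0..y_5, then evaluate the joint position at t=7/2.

y_0=-3 y_1=1 y_2=-1 y_3=-5 y_4=0 y_5=-1
S(7/2) = 65/608

y_0 = S_0(0) = a_0 = -3
y_1 = S_1(0) = a_1 = 1
y_2 = S_2(0) = a_2 = -1
y_3 = S_3(0) = a_3 = -5
y_4 = S_4(0) = a_4 = 0
y_5 = S_4(2) = -1
t_q=7/2 is in segment 1 (τ=3/2); S_1(τ)=65/608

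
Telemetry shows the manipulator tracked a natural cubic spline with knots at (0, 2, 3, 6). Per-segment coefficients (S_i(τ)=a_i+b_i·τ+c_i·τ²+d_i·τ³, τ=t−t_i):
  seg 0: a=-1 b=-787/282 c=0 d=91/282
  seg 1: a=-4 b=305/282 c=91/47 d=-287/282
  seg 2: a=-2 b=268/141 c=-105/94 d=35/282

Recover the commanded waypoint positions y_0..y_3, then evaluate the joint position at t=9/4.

y_0=-1 y_1=-4 y_2=-2 y_3=-3
S(9/4) = -21805/6016

y_0 = S_0(0) = a_0 = -1
y_1 = S_1(0) = a_1 = -4
y_2 = S_2(0) = a_2 = -2
y_3 = S_2(3) = -3
t_q=9/4 is in segment 1 (τ=1/4); S_1(τ)=-21805/6016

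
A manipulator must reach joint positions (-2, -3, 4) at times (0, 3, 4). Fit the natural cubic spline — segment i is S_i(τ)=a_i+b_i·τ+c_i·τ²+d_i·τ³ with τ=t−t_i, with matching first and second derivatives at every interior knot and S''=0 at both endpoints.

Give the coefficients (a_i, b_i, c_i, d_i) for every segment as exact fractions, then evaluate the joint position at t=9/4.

Δ: Δ0=-1/3, Δ1=7
row 1: diag=8, rhs=44; c'=1/8, d'=11/2
back: M1=11/2
M: M0=0, M1=11/2, M2=0
seg 0: a=-2, c=M0/2=0, d=(M1−M0)/(6·3)=11/36, b=Δ0−h0·(2M0+M1)/6=-37/12
seg 1: a=-3, c=M1/2=11/4, d=(M2−M1)/(6·1)=-11/12, b=Δ1−h1·(2M1+M2)/6=31/6
t_q=9/4 → seg 0, τ=9/4; S=-2+-37/12·τ+0·τ²+11/36·τ³=-1397/256

  seg 0: a=-2 b=-37/12 c=0 d=11/36
  seg 1: a=-3 b=31/6 c=11/4 d=-11/12
S(9/4) = -1397/256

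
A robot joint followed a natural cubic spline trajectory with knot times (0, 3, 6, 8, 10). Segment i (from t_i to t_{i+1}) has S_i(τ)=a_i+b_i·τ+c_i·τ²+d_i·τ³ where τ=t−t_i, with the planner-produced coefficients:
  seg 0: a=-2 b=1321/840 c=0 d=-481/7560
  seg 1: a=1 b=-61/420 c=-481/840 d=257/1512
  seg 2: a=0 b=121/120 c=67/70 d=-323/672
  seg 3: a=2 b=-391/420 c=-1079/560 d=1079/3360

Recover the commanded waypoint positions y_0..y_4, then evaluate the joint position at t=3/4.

y_0=-2 y_1=1 y_2=0 y_3=2 y_4=-5
S(3/4) = -3037/3584

y_0 = S_0(0) = a_0 = -2
y_1 = S_1(0) = a_1 = 1
y_2 = S_2(0) = a_2 = 0
y_3 = S_3(0) = a_3 = 2
y_4 = S_3(2) = -5
t_q=3/4 is in segment 0 (τ=3/4); S_0(τ)=-3037/3584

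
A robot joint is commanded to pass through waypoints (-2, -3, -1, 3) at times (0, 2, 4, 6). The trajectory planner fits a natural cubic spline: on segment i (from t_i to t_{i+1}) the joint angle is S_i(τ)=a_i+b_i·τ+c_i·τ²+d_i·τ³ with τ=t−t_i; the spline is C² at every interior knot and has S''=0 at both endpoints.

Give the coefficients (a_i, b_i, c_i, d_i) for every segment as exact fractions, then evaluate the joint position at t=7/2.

Δ: Δ0=-1/2, Δ1=1, Δ2=2
row 1: diag=8, rhs=9; c'=1/4, d'=9/8
row 2: denom=8−2·1/4=15/2; d'=(6−2·9/8)/(15/2)=1/2
back: M2=1/2
back: M1=9/8−1/4·1/2=1
M: M0=0, M1=1, M2=1/2, M3=0
seg 0: a=-2, c=M0/2=0, d=(M1−M0)/(6·2)=1/12, b=Δ0−h0·(2M0+M1)/6=-5/6
seg 1: a=-3, c=M1/2=1/2, d=(M2−M1)/(6·2)=-1/24, b=Δ1−h1·(2M1+M2)/6=1/6
seg 2: a=-1, c=M2/2=1/4, d=(M3−M2)/(6·2)=-1/24, b=Δ2−h2·(2M2+M3)/6=5/3
t_q=7/2 → seg 1, τ=3/2; S=-3+1/6·τ+1/2·τ²+-1/24·τ³=-113/64

  seg 0: a=-2 b=-5/6 c=0 d=1/12
  seg 1: a=-3 b=1/6 c=1/2 d=-1/24
  seg 2: a=-1 b=5/3 c=1/4 d=-1/24
S(7/2) = -113/64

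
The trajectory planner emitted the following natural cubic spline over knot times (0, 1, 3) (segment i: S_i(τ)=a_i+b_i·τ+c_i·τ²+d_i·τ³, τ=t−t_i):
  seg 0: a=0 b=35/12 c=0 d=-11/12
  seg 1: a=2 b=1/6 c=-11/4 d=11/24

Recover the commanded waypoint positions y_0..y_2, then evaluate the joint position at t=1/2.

y_0 = S_0(0) = a_0 = 0
y_1 = S_1(0) = a_1 = 2
y_2 = S_1(2) = -5
t_q=1/2 is in segment 0 (τ=1/2); S_0(τ)=43/32

y_0=0 y_1=2 y_2=-5
S(1/2) = 43/32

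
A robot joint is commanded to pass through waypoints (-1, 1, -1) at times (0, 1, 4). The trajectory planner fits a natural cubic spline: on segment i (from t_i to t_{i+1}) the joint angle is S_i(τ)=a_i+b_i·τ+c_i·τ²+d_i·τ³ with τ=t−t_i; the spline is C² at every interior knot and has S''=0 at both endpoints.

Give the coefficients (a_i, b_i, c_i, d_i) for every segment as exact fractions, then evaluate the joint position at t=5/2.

Δ: Δ0=2, Δ1=-2/3
row 1: diag=8, rhs=-16; c'=3/8, d'=-2
back: M1=-2
M: M0=0, M1=-2, M2=0
seg 0: a=-1, c=M0/2=0, d=(M1−M0)/(6·1)=-1/3, b=Δ0−h0·(2M0+M1)/6=7/3
seg 1: a=1, c=M1/2=-1, d=(M2−M1)/(6·3)=1/9, b=Δ1−h1·(2M1+M2)/6=4/3
t_q=5/2 → seg 1, τ=3/2; S=1+4/3·τ+-1·τ²+1/9·τ³=9/8

  seg 0: a=-1 b=7/3 c=0 d=-1/3
  seg 1: a=1 b=4/3 c=-1 d=1/9
S(5/2) = 9/8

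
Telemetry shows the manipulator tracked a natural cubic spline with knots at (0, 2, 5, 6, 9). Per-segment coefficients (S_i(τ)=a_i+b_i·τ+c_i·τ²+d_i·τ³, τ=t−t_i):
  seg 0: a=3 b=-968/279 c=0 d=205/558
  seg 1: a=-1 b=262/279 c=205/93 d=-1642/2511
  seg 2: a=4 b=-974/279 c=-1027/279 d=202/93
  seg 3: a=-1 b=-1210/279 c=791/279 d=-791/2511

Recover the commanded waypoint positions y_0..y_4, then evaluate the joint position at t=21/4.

y_0=3 y_1=-1 y_2=4 y_3=-1 y_4=3
S(21/4) = 8723/2976

y_0 = S_0(0) = a_0 = 3
y_1 = S_1(0) = a_1 = -1
y_2 = S_2(0) = a_2 = 4
y_3 = S_3(0) = a_3 = -1
y_4 = S_3(3) = 3
t_q=21/4 is in segment 2 (τ=1/4); S_2(τ)=8723/2976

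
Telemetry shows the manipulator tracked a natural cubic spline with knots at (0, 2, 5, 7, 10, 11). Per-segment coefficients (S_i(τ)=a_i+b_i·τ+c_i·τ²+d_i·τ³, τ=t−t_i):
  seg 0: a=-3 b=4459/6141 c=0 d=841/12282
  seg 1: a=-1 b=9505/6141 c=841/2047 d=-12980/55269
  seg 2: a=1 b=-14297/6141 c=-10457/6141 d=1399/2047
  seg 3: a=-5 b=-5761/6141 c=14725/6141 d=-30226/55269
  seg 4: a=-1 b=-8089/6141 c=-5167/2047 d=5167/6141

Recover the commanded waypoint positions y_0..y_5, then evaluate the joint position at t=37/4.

y_0 = S_0(0) = a_0 = -3
y_1 = S_1(0) = a_1 = -1
y_2 = S_2(0) = a_2 = 1
y_3 = S_3(0) = a_3 = -5
y_4 = S_4(0) = a_4 = -1
y_5 = S_4(1) = -4
t_q=37/4 is in segment 3 (τ=9/4); S_3(τ)=-78685/65504

y_0=-3 y_1=-1 y_2=1 y_3=-5 y_4=-1 y_5=-4
S(37/4) = -78685/65504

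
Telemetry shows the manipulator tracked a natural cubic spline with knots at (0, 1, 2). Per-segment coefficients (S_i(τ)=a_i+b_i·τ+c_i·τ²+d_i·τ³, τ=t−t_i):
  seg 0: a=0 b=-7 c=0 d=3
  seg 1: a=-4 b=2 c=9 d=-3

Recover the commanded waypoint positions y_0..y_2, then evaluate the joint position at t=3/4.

y_0=0 y_1=-4 y_2=4
S(3/4) = -255/64

y_0 = S_0(0) = a_0 = 0
y_1 = S_1(0) = a_1 = -4
y_2 = S_1(1) = 4
t_q=3/4 is in segment 0 (τ=3/4); S_0(τ)=-255/64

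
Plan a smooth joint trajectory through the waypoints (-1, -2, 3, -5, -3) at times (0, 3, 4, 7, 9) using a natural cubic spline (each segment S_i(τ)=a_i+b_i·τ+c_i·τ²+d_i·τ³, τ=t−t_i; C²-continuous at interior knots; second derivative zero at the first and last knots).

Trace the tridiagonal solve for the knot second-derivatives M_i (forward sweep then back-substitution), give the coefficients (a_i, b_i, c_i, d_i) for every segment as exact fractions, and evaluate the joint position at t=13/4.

Δ: Δ0=-1/3, Δ1=5, Δ2=-8/3, Δ3=1
row 1: diag=8, rhs=32; c'=1/8, d'=4
row 2: denom=8−1·1/8=63/8; d'=(-46−1·4)/(63/8)=-400/63
row 3: denom=10−3·8/21=62/7; d'=(22−3·-400/63)/(62/7)=431/93
back: M3=431/93
back: M2=-400/63−8/21·431/93=-2264/279
back: M1=4−1/8·-2264/279=1399/279
M: M0=0, M1=1399/279, M2=-2264/279, M3=431/93, M4=0
seg 0: a=-1, c=M0/2=0, d=(M1−M0)/(6·3)=1399/5022, b=Δ0−h0·(2M0+M1)/6=-1585/558
seg 1: a=-2, c=M1/2=1399/558, d=(M2−M1)/(6·1)=-407/186, b=Δ1−h1·(2M1+M2)/6=1306/279
seg 2: a=3, c=M2/2=-1132/279, d=(M3−M2)/(6·3)=3557/5022, b=Δ2−h2·(2M2+M3)/6=1747/558
seg 3: a=-5, c=M3/2=431/186, d=(M4−M3)/(6·2)=-431/1116, b=Δ3−h3·(2M3+M4)/6=-583/279
t_q=13/4 → seg 1, τ=1/4; S=-2+1306/279·τ+1399/558·τ²+-407/186·τ³=-8419/11904

  seg 0: a=-1 b=-1585/558 c=0 d=1399/5022
  seg 1: a=-2 b=1306/279 c=1399/558 d=-407/186
  seg 2: a=3 b=1747/558 c=-1132/279 d=3557/5022
  seg 3: a=-5 b=-583/279 c=431/186 d=-431/1116
S(13/4) = -8419/11904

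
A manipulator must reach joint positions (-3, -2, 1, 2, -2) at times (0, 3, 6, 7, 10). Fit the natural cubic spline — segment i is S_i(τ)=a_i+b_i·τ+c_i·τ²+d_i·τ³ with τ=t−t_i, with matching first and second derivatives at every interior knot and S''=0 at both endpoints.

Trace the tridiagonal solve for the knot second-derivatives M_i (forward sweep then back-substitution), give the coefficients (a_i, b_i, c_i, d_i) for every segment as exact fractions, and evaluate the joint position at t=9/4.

  seg 0: a=-3 b=41/228 c=0 d=35/2052
  seg 1: a=-2 b=73/114 c=35/228 d=-23/2052
  seg 2: a=1 b=287/228 c=1/19 d=-71/228
  seg 3: a=2 b=49/114 c=-67/76 d=67/684
S(9/4) = -11679/4864

Δ: Δ0=1/3, Δ1=1, Δ2=1, Δ3=-4/3
row 1: diag=12, rhs=4; c'=1/4, d'=1/3
row 2: denom=8−3·1/4=29/4; d'=(0−3·1/3)/(29/4)=-4/29
row 3: denom=8−1·4/29=228/29; d'=(-14−1·-4/29)/(228/29)=-67/38
back: M3=-67/38
back: M2=-4/29−4/29·-67/38=2/19
back: M1=1/3−1/4·2/19=35/114
M: M0=0, M1=35/114, M2=2/19, M3=-67/38, M4=0
seg 0: a=-3, c=M0/2=0, d=(M1−M0)/(6·3)=35/2052, b=Δ0−h0·(2M0+M1)/6=41/228
seg 1: a=-2, c=M1/2=35/228, d=(M2−M1)/(6·3)=-23/2052, b=Δ1−h1·(2M1+M2)/6=73/114
seg 2: a=1, c=M2/2=1/19, d=(M3−M2)/(6·1)=-71/228, b=Δ2−h2·(2M2+M3)/6=287/228
seg 3: a=2, c=M3/2=-67/76, d=(M4−M3)/(6·3)=67/684, b=Δ3−h3·(2M3+M4)/6=49/114
t_q=9/4 → seg 0, τ=9/4; S=-3+41/228·τ+0·τ²+35/2052·τ³=-11679/4864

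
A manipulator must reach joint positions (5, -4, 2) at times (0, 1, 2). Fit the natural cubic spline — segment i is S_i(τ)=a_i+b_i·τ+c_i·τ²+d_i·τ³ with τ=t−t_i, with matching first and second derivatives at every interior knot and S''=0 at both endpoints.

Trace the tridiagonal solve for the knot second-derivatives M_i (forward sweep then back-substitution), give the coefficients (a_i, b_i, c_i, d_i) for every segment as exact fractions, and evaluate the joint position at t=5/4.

Δ: Δ0=-9, Δ1=6
row 1: diag=4, rhs=90; c'=1/4, d'=45/2
back: M1=45/2
M: M0=0, M1=45/2, M2=0
seg 0: a=5, c=M0/2=0, d=(M1−M0)/(6·1)=15/4, b=Δ0−h0·(2M0+M1)/6=-51/4
seg 1: a=-4, c=M1/2=45/4, d=(M2−M1)/(6·1)=-15/4, b=Δ1−h1·(2M1+M2)/6=-3/2
t_q=5/4 → seg 1, τ=1/4; S=-4+-3/2·τ+45/4·τ²+-15/4·τ³=-955/256

  seg 0: a=5 b=-51/4 c=0 d=15/4
  seg 1: a=-4 b=-3/2 c=45/4 d=-15/4
S(5/4) = -955/256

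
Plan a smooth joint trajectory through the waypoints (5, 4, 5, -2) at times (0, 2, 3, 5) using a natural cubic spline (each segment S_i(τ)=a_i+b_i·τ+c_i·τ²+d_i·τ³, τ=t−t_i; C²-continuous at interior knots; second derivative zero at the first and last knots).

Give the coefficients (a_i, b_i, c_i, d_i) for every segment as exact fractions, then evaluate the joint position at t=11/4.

  seg 0: a=5 b=-89/70 c=0 d=27/140
  seg 1: a=4 b=73/70 c=81/70 d=-6/5
  seg 2: a=5 b=-17/70 c=-171/70 d=57/140
S(11/4) = 2759/560

Δ: Δ0=-1/2, Δ1=1, Δ2=-7/2
row 1: diag=6, rhs=9; c'=1/6, d'=3/2
row 2: denom=6−1·1/6=35/6; d'=(-27−1·3/2)/(35/6)=-171/35
back: M2=-171/35
back: M1=3/2−1/6·-171/35=81/35
M: M0=0, M1=81/35, M2=-171/35, M3=0
seg 0: a=5, c=M0/2=0, d=(M1−M0)/(6·2)=27/140, b=Δ0−h0·(2M0+M1)/6=-89/70
seg 1: a=4, c=M1/2=81/70, d=(M2−M1)/(6·1)=-6/5, b=Δ1−h1·(2M1+M2)/6=73/70
seg 2: a=5, c=M2/2=-171/70, d=(M3−M2)/(6·2)=57/140, b=Δ2−h2·(2M2+M3)/6=-17/70
t_q=11/4 → seg 1, τ=3/4; S=4+73/70·τ+81/70·τ²+-6/5·τ³=2759/560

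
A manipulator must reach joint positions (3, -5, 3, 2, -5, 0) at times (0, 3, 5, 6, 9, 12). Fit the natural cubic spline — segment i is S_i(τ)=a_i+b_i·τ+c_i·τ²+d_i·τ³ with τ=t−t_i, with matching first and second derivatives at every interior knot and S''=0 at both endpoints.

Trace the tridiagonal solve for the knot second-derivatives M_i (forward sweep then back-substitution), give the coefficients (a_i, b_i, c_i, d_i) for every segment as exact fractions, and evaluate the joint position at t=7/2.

Δ: Δ0=-8/3, Δ1=4, Δ2=-1, Δ3=-7/3, Δ4=5/3
row 1: diag=10, rhs=40; c'=1/5, d'=4
row 2: denom=6−2·1/5=28/5; d'=(-30−2·4)/(28/5)=-95/14
row 3: denom=8−1·5/28=219/28; d'=(-8−1·-95/14)/(219/28)=-34/219
row 4: denom=12−3·28/73=792/73; d'=(24−3·-34/219)/(792/73)=893/396
back: M4=893/396
back: M3=-34/219−28/73·893/396=-101/99
back: M2=-95/14−5/28·-101/99=-2615/396
back: M1=4−1/5·-2615/396=2107/396
M: M0=0, M1=2107/396, M2=-2615/396, M3=-101/99, M4=893/396, M5=0
seg 0: a=3, c=M0/2=0, d=(M1−M0)/(6·3)=2107/7128, b=Δ0−h0·(2M0+M1)/6=-4219/792
seg 1: a=-5, c=M1/2=2107/792, d=(M2−M1)/(6·2)=-787/792, b=Δ1−h1·(2M1+M2)/6=1051/396
seg 2: a=3, c=M2/2=-2615/792, d=(M3−M2)/(6·1)=67/72, b=Δ2−h2·(2M2+M3)/6=181/132
seg 3: a=2, c=M3/2=-101/198, d=(M4−M3)/(6·3)=1297/7128, b=Δ3−h3·(2M3+M4)/6=-1933/792
seg 4: a=-5, c=M4/2=893/792, d=(M5−M4)/(6·3)=-893/7128, b=Δ4−h4·(2M4+M5)/6=-233/396
t_q=7/2 → seg 1, τ=1/2; S=-5+1051/396·τ+2107/792·τ²+-787/792·τ³=-2205/704

  seg 0: a=3 b=-4219/792 c=0 d=2107/7128
  seg 1: a=-5 b=1051/396 c=2107/792 d=-787/792
  seg 2: a=3 b=181/132 c=-2615/792 d=67/72
  seg 3: a=2 b=-1933/792 c=-101/198 d=1297/7128
  seg 4: a=-5 b=-233/396 c=893/792 d=-893/7128
S(7/2) = -2205/704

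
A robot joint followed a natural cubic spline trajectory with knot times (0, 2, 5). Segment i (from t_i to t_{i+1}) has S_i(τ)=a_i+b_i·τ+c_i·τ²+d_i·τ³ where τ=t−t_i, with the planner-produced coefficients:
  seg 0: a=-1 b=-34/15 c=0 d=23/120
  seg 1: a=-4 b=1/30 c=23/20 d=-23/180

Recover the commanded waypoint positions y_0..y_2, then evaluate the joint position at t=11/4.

y_0=-1 y_1=-4 y_2=3
S(11/4) = -4329/1280

y_0 = S_0(0) = a_0 = -1
y_1 = S_1(0) = a_1 = -4
y_2 = S_1(3) = 3
t_q=11/4 is in segment 1 (τ=3/4); S_1(τ)=-4329/1280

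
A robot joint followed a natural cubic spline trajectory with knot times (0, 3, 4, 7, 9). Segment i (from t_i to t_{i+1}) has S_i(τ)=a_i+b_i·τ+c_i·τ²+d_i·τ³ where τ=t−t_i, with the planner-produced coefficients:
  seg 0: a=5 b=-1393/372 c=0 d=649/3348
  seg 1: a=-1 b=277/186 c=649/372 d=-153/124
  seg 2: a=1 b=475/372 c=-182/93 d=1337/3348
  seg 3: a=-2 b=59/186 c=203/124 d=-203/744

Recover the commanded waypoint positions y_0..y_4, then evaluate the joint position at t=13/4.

y_0=5 y_1=-1 y_2=1 y_3=-2 y_4=3
S(13/4) = -4269/7936

y_0 = S_0(0) = a_0 = 5
y_1 = S_1(0) = a_1 = -1
y_2 = S_2(0) = a_2 = 1
y_3 = S_3(0) = a_3 = -2
y_4 = S_3(2) = 3
t_q=13/4 is in segment 1 (τ=1/4); S_1(τ)=-4269/7936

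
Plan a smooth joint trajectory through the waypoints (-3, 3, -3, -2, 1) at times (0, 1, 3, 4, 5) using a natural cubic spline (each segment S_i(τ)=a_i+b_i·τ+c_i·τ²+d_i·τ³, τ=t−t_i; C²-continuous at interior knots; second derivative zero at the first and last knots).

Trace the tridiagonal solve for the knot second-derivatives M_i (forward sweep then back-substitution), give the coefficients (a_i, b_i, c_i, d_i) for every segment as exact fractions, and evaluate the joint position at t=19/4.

  seg 0: a=-3 b=967/122 c=0 d=-235/122
  seg 1: a=3 b=131/61 c=-705/122 d=391/244
  seg 2: a=-3 b=-106/61 c=234/61 d=-67/61
  seg 3: a=-2 b=161/61 c=33/61 d=-11/61
S(19/4) = 811/3904

Δ: Δ0=6, Δ1=-3, Δ2=1, Δ3=3
row 1: diag=6, rhs=-54; c'=1/3, d'=-9
row 2: denom=6−2·1/3=16/3; d'=(24−2·-9)/(16/3)=63/8
row 3: denom=4−1·3/16=61/16; d'=(12−1·63/8)/(61/16)=66/61
back: M3=66/61
back: M2=63/8−3/16·66/61=468/61
back: M1=-9−1/3·468/61=-705/61
M: M0=0, M1=-705/61, M2=468/61, M3=66/61, M4=0
seg 0: a=-3, c=M0/2=0, d=(M1−M0)/(6·1)=-235/122, b=Δ0−h0·(2M0+M1)/6=967/122
seg 1: a=3, c=M1/2=-705/122, d=(M2−M1)/(6·2)=391/244, b=Δ1−h1·(2M1+M2)/6=131/61
seg 2: a=-3, c=M2/2=234/61, d=(M3−M2)/(6·1)=-67/61, b=Δ2−h2·(2M2+M3)/6=-106/61
seg 3: a=-2, c=M3/2=33/61, d=(M4−M3)/(6·1)=-11/61, b=Δ3−h3·(2M3+M4)/6=161/61
t_q=19/4 → seg 3, τ=3/4; S=-2+161/61·τ+33/61·τ²+-11/61·τ³=811/3904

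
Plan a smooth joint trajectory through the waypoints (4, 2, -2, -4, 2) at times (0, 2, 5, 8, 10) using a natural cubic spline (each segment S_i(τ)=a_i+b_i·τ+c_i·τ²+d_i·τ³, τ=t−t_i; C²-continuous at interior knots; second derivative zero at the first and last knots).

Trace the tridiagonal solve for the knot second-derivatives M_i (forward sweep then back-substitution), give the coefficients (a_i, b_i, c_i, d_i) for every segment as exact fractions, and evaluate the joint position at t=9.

  seg 0: a=4 b=-81/85 c=0 d=-1/85
  seg 1: a=2 b=-93/85 c=-6/85 d=-7/2295
  seg 2: a=-2 b=-8/5 c=-5/51 d=313/2295
  seg 3: a=-4 b=127/85 c=96/85 d=-16/85
S(9) = -133/85

Δ: Δ0=-1, Δ1=-4/3, Δ2=-2/3, Δ3=3
row 1: diag=10, rhs=-2; c'=3/10, d'=-1/5
row 2: denom=12−3·3/10=111/10; d'=(4−3·-1/5)/(111/10)=46/111
row 3: denom=10−3·10/37=340/37; d'=(22−3·46/111)/(340/37)=192/85
back: M3=192/85
back: M2=46/111−10/37·192/85=-10/51
back: M1=-1/5−3/10·-10/51=-12/85
M: M0=0, M1=-12/85, M2=-10/51, M3=192/85, M4=0
seg 0: a=4, c=M0/2=0, d=(M1−M0)/(6·2)=-1/85, b=Δ0−h0·(2M0+M1)/6=-81/85
seg 1: a=2, c=M1/2=-6/85, d=(M2−M1)/(6·3)=-7/2295, b=Δ1−h1·(2M1+M2)/6=-93/85
seg 2: a=-2, c=M2/2=-5/51, d=(M3−M2)/(6·3)=313/2295, b=Δ2−h2·(2M2+M3)/6=-8/5
seg 3: a=-4, c=M3/2=96/85, d=(M4−M3)/(6·2)=-16/85, b=Δ3−h3·(2M3+M4)/6=127/85
t_q=9 → seg 3, τ=1; S=-4+127/85·τ+96/85·τ²+-16/85·τ³=-133/85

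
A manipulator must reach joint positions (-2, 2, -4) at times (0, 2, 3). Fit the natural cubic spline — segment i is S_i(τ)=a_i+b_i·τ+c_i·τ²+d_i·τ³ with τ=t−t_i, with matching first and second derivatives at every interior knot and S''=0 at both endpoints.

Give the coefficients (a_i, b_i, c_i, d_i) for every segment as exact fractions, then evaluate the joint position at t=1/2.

  seg 0: a=-2 b=14/3 c=0 d=-2/3
  seg 1: a=2 b=-10/3 c=-4 d=4/3
S(1/2) = 1/4

Δ: Δ0=2, Δ1=-6
row 1: diag=6, rhs=-48; c'=1/6, d'=-8
back: M1=-8
M: M0=0, M1=-8, M2=0
seg 0: a=-2, c=M0/2=0, d=(M1−M0)/(6·2)=-2/3, b=Δ0−h0·(2M0+M1)/6=14/3
seg 1: a=2, c=M1/2=-4, d=(M2−M1)/(6·1)=4/3, b=Δ1−h1·(2M1+M2)/6=-10/3
t_q=1/2 → seg 0, τ=1/2; S=-2+14/3·τ+0·τ²+-2/3·τ³=1/4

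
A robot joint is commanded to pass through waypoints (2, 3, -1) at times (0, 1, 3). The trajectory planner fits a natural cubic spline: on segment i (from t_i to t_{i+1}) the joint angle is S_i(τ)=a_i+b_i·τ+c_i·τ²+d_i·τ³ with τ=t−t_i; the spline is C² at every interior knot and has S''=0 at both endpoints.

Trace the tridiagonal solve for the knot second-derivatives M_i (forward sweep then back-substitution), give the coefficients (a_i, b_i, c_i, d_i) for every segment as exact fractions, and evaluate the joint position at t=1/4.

  seg 0: a=2 b=3/2 c=0 d=-1/2
  seg 1: a=3 b=0 c=-3/2 d=1/4
S(1/4) = 303/128

Δ: Δ0=1, Δ1=-2
row 1: diag=6, rhs=-18; c'=1/3, d'=-3
back: M1=-3
M: M0=0, M1=-3, M2=0
seg 0: a=2, c=M0/2=0, d=(M1−M0)/(6·1)=-1/2, b=Δ0−h0·(2M0+M1)/6=3/2
seg 1: a=3, c=M1/2=-3/2, d=(M2−M1)/(6·2)=1/4, b=Δ1−h1·(2M1+M2)/6=0
t_q=1/4 → seg 0, τ=1/4; S=2+3/2·τ+0·τ²+-1/2·τ³=303/128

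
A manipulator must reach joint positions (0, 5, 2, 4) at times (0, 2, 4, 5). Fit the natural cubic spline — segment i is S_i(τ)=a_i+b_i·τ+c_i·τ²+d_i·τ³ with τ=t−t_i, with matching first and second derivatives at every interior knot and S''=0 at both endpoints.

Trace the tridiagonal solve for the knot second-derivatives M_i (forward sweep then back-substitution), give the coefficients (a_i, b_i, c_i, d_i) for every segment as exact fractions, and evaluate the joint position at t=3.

Δ: Δ0=5/2, Δ1=-3/2, Δ2=2
row 1: diag=8, rhs=-24; c'=1/4, d'=-3
row 2: denom=6−2·1/4=11/2; d'=(21−2·-3)/(11/2)=54/11
back: M2=54/11
back: M1=-3−1/4·54/11=-93/22
M: M0=0, M1=-93/22, M2=54/11, M3=0
seg 0: a=0, c=M0/2=0, d=(M1−M0)/(6·2)=-31/88, b=Δ0−h0·(2M0+M1)/6=43/11
seg 1: a=5, c=M1/2=-93/44, d=(M2−M1)/(6·2)=67/88, b=Δ1−h1·(2M1+M2)/6=-7/22
seg 2: a=2, c=M2/2=27/11, d=(M3−M2)/(6·1)=-9/11, b=Δ2−h2·(2M2+M3)/6=4/11
t_q=3 → seg 1, τ=1; S=5+-7/22·τ+-93/44·τ²+67/88·τ³=293/88

  seg 0: a=0 b=43/11 c=0 d=-31/88
  seg 1: a=5 b=-7/22 c=-93/44 d=67/88
  seg 2: a=2 b=4/11 c=27/11 d=-9/11
S(3) = 293/88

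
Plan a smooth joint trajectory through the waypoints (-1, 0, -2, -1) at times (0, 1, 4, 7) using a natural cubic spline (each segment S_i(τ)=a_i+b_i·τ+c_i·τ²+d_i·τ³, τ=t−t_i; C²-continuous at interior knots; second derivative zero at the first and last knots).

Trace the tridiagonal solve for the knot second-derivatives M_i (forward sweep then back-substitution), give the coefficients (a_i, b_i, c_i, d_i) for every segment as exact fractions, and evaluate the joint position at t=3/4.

Δ: Δ0=1, Δ1=-2/3, Δ2=1/3
row 1: diag=8, rhs=-10; c'=3/8, d'=-5/4
row 2: denom=12−3·3/8=87/8; d'=(6−3·-5/4)/(87/8)=26/29
back: M2=26/29
back: M1=-5/4−3/8·26/29=-46/29
M: M0=0, M1=-46/29, M2=26/29, M3=0
seg 0: a=-1, c=M0/2=0, d=(M1−M0)/(6·1)=-23/87, b=Δ0−h0·(2M0+M1)/6=110/87
seg 1: a=0, c=M1/2=-23/29, d=(M2−M1)/(6·3)=4/29, b=Δ1−h1·(2M1+M2)/6=41/87
seg 2: a=-2, c=M2/2=13/29, d=(M3−M2)/(6·3)=-13/261, b=Δ2−h2·(2M2+M3)/6=-49/87
t_q=3/4 → seg 0, τ=3/4; S=-1+110/87·τ+0·τ²+-23/87·τ³=-303/1856

  seg 0: a=-1 b=110/87 c=0 d=-23/87
  seg 1: a=0 b=41/87 c=-23/29 d=4/29
  seg 2: a=-2 b=-49/87 c=13/29 d=-13/261
S(3/4) = -303/1856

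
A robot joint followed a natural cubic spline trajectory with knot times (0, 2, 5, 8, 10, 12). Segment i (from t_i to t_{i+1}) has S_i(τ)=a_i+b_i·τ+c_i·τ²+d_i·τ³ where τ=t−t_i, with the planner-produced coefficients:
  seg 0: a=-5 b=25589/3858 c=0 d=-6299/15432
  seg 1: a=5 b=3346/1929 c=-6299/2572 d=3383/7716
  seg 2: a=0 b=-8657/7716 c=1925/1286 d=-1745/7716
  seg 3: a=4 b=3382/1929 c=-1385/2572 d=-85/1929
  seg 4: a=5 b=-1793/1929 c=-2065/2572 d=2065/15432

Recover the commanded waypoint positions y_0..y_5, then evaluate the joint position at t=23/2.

y_0 = S_0(0) = a_0 = -5
y_1 = S_1(0) = a_1 = 5
y_2 = S_2(0) = a_2 = 0
y_3 = S_3(0) = a_3 = 4
y_4 = S_4(0) = a_4 = 5
y_5 = S_4(2) = 1
t_q=23/2 is in segment 4 (τ=3/2); S_4(τ)=92629/41152

y_0=-5 y_1=5 y_2=0 y_3=4 y_4=5 y_5=1
S(23/2) = 92629/41152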